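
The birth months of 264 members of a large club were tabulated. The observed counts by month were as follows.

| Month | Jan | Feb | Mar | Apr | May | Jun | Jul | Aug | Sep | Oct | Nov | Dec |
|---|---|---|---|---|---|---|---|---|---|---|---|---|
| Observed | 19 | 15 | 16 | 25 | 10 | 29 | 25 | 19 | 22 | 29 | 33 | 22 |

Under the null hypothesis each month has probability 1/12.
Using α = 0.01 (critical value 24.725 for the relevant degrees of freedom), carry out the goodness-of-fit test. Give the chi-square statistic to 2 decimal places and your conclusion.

Expected count for each of the 12 categories: 264/12 = 22.
Jan: (19 − 22)²/22 = 9/22 = 0.409
Feb: (15 − 22)²/22 = 49/22 = 2.227
Mar: (16 − 22)²/22 = 36/22 = 1.636
Apr: (25 − 22)²/22 = 9/22 = 0.409
May: (10 − 22)²/22 = 144/22 = 6.545
Jun: (29 − 22)²/22 = 49/22 = 2.227
Jul: (25 − 22)²/22 = 9/22 = 0.409
Aug: (19 − 22)²/22 = 9/22 = 0.409
Sep: (22 − 22)²/22 = 0/22 = 0.000
Oct: (29 − 22)²/22 = 49/22 = 2.227
Nov: (33 − 22)²/22 = 121/22 = 5.500
Dec: (22 − 22)²/22 = 0/22 = 0.000
Sum = 22.00
df = 11. Since 22.00 < 24.725, we do not reject H₀.

22.00; do not reject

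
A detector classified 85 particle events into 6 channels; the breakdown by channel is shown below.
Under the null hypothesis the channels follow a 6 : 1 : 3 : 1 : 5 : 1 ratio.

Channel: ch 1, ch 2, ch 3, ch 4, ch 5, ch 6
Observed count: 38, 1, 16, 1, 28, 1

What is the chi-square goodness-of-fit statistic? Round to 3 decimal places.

12.160

Ratio total = 17. Expected counts: 85×6/17 = 30, 85×1/17 = 5, 85×3/17 = 15, 85×1/17 = 5, 85×5/17 = 25, 85×1/17 = 5.
cat         O        E   (O−E)²/E
ch 1       38       30     2.1333
ch 2        1        5     3.2000
ch 3       16       15     0.0667
ch 4        1        5     3.2000
ch 5       28       25     0.3600
ch 6        1        5     3.2000
Sum = 12.160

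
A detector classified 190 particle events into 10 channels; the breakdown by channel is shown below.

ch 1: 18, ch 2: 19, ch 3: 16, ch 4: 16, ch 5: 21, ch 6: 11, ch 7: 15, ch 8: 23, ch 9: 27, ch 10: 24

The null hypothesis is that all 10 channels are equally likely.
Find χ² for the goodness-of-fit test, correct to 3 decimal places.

Expected count for each of the 10 categories: 190/10 = 19.
ch 1: (18 − 19)²/19 = 1/19 = 0.0526
ch 2: (19 − 19)²/19 = 0/19 = 0.0000
ch 3: (16 − 19)²/19 = 9/19 = 0.4737
ch 4: (16 − 19)²/19 = 9/19 = 0.4737
ch 5: (21 − 19)²/19 = 4/19 = 0.2105
ch 6: (11 − 19)²/19 = 64/19 = 3.3684
ch 7: (15 − 19)²/19 = 16/19 = 0.8421
ch 8: (23 − 19)²/19 = 16/19 = 0.8421
ch 9: (27 − 19)²/19 = 64/19 = 3.3684
ch 10: (24 − 19)²/19 = 25/19 = 1.3158
Sum = 10.947

10.947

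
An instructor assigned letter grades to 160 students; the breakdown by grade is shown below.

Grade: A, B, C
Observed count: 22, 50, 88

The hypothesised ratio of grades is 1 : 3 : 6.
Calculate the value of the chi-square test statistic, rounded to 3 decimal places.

Ratio total = 10. Expected counts: 160×1/10 = 16, 160×3/10 = 48, 160×6/10 = 96.
cat         O        E   (O−E)²/E
A          22       16     2.2500
B          50       48     0.0833
C          88       96     0.6667
Sum = 3.000

3.000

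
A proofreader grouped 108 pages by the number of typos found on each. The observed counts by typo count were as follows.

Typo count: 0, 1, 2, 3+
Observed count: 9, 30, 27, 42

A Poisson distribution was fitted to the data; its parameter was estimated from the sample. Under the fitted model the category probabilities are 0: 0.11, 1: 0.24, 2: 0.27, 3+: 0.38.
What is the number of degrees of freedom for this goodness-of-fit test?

There are k = 4 categories and 1 parameter estimated from the data, so df = 4 − 1 − 1 = 2.

2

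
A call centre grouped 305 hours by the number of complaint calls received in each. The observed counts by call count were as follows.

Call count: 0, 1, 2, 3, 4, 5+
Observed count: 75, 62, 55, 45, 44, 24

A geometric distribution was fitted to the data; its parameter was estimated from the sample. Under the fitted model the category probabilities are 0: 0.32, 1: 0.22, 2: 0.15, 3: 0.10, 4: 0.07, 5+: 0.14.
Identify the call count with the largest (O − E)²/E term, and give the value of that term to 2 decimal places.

Expected counts E_i = n·p_i: 305×0.32 = 97.6, 305×0.22 = 67.1, 305×0.15 = 45.75, 305×0.10 = 30.5, 305×0.07 = 21.35, 305×0.14 = 42.7.
cat         O        E   (O−E)²/E
0          75     97.6      5.233
1          62     67.1      0.388
2          55    45.75      1.870
3          45     30.5      6.893
4          44    21.35     24.029
5+         24     42.7      8.189
The largest term is for 4: 24.03.

4, 24.03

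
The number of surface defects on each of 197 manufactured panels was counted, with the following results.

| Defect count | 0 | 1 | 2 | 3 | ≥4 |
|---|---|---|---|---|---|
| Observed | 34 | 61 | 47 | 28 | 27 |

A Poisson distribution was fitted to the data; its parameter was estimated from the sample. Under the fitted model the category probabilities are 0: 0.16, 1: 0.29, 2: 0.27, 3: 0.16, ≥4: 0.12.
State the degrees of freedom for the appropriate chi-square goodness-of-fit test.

3

There are k = 5 categories and 1 parameter estimated from the data, so df = 5 − 1 − 1 = 3.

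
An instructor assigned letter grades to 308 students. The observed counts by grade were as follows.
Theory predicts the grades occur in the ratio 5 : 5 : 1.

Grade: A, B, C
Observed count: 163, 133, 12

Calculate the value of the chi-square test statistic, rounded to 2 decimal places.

13.27

Ratio total = 11. Expected counts: 308×5/11 = 140, 308×5/11 = 140, 308×1/11 = 28.
cat         O        E   (O−E)²/E
A         163      140      3.779
B         133      140      0.350
C          12       28      9.143
Sum = 13.27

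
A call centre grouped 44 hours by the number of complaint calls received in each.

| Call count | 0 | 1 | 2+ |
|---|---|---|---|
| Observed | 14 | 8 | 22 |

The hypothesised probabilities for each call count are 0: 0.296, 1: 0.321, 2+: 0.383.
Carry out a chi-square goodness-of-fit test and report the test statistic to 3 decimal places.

4.301

Expected counts E_i = n·p_i: 44×0.296 = 13.024, 44×0.321 = 14.124, 44×0.383 = 16.852.
cat         O        E   (O−E)²/E
0          14   13.024     0.0731
1           8   14.124     2.6553
2+         22   16.852     1.5726
Sum = 4.301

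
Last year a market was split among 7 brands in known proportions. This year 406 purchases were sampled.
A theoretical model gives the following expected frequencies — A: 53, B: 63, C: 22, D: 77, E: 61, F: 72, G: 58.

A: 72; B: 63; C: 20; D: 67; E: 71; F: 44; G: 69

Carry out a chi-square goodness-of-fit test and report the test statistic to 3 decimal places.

cat         O        E   (O−E)²/E
A          72       53     6.8113
B          63       63     0.0000
C          20       22     0.1818
D          67       77     1.2987
E          71       61     1.6393
F          44       72    10.8889
G          69       58     2.0862
Sum = 22.906

22.906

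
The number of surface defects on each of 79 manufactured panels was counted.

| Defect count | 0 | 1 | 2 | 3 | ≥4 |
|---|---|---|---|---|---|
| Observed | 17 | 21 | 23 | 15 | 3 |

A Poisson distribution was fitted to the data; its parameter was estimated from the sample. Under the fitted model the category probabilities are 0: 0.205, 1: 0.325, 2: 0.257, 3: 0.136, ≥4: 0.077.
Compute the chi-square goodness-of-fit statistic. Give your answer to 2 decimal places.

4.50

Expected counts E_i = n·p_i: 79×0.205 = 16.195, 79×0.325 = 25.675, 79×0.257 = 20.303, 79×0.136 = 10.744, 79×0.077 = 6.083.
0: (17 − 16.195)²/16.195 = 0.648025/16.195 = 0.040
1: (21 − 25.675)²/25.675 = 21.855625/25.675 = 0.851
2: (23 − 20.303)²/20.303 = 7.273809/20.303 = 0.358
3: (15 − 10.744)²/10.744 = 18.113536/10.744 = 1.686
≥4: (3 − 6.083)²/6.083 = 9.504889/6.083 = 1.563
Sum = 4.50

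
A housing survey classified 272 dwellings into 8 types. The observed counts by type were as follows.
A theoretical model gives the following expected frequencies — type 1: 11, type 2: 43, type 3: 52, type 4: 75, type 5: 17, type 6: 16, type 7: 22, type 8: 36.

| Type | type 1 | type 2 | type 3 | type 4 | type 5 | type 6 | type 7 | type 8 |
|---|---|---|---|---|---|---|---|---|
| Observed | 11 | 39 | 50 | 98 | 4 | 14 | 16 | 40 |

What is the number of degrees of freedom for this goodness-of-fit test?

7

There are k = 8 categories and no parameters were estimated from the data, so df = 8 − 1 = 7.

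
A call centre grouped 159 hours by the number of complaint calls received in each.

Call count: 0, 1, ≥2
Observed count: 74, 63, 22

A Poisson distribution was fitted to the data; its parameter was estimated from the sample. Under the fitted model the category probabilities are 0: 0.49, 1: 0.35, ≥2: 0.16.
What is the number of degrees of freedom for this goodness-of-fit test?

There are k = 3 categories and 1 parameter estimated from the data, so df = 3 − 1 − 1 = 1.

1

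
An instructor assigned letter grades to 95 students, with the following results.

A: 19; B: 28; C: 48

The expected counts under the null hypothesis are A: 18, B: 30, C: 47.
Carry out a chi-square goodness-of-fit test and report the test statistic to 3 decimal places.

χ² = (19−18)²/18 + (28−30)²/30 + (48−47)²/47
   = 0.0556 + 0.1333 + 0.0213
Sum = 0.210

0.210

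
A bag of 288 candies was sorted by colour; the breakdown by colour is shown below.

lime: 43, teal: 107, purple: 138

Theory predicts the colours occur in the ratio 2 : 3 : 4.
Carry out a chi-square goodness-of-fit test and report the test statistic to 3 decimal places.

Ratio total = 9. Expected counts: 288×2/9 = 64, 288×3/9 = 96, 288×4/9 = 128.
χ² = (43−64)²/64 + (107−96)²/96 + (138−128)²/128
   = 6.8906 + 1.2604 + 0.7813
Sum = 8.932

8.932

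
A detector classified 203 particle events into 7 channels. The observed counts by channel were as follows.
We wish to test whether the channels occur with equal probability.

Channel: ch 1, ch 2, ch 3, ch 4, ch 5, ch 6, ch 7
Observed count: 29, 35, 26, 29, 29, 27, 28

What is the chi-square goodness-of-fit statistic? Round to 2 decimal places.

Expected count for each of the 7 categories: 203/7 = 29.
ch 1: (29 − 29)²/29 = 0/29 = 0.000
ch 2: (35 − 29)²/29 = 36/29 = 1.241
ch 3: (26 − 29)²/29 = 9/29 = 0.310
ch 4: (29 − 29)²/29 = 0/29 = 0.000
ch 5: (29 − 29)²/29 = 0/29 = 0.000
ch 6: (27 − 29)²/29 = 4/29 = 0.138
ch 7: (28 − 29)²/29 = 1/29 = 0.034
Sum = 1.72

1.72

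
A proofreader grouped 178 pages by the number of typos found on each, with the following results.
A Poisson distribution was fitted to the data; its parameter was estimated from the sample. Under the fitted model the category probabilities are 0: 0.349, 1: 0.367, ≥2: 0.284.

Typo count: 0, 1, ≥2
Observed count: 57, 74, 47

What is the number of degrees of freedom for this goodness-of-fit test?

There are k = 3 categories and 1 parameter estimated from the data, so df = 3 − 1 − 1 = 1.

1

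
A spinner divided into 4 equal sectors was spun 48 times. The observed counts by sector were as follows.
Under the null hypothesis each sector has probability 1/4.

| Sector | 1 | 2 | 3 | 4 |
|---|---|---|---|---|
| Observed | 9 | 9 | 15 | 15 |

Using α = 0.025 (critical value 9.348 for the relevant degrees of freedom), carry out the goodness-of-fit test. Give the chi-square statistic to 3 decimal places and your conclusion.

Under H₀ each category has probability 1/4, so each expected count is 48/4 = 12.
cat         O        E   (O−E)²/E
1           9       12     0.7500
2           9       12     0.7500
3          15       12     0.7500
4          15       12     0.7500
Sum = 3.000
df = 3. Since 3.000 < 9.348, we do not reject H₀.

3.000; do not reject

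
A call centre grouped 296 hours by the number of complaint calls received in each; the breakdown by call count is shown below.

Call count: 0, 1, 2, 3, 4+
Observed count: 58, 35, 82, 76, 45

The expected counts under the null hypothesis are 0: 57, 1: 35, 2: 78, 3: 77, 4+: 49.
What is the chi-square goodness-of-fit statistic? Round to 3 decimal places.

0.562

cat         O        E   (O−E)²/E
0          58       57     0.0175
1          35       35     0.0000
2          82       78     0.2051
3          76       77     0.0130
4+         45       49     0.3265
Sum = 0.562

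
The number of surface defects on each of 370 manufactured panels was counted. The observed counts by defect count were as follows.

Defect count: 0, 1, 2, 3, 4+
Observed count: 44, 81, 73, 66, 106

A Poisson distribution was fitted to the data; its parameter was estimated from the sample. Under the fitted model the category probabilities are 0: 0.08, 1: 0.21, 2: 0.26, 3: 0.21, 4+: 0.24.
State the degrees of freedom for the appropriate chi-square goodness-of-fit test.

3

There are k = 5 categories and 1 parameter estimated from the data, so df = 5 − 1 − 1 = 3.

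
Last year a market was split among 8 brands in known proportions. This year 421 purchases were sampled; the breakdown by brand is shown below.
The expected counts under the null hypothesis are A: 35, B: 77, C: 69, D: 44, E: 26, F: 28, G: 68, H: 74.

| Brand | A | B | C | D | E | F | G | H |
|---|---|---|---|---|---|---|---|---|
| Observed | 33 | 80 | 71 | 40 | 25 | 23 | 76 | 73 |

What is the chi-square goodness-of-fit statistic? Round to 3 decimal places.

A: (33 − 35)²/35 = 4/35 = 0.1143
B: (80 − 77)²/77 = 9/77 = 0.1169
C: (71 − 69)²/69 = 4/69 = 0.0580
D: (40 − 44)²/44 = 16/44 = 0.3636
E: (25 − 26)²/26 = 1/26 = 0.0385
F: (23 − 28)²/28 = 25/28 = 0.8929
G: (76 − 68)²/68 = 64/68 = 0.9412
H: (73 − 74)²/74 = 1/74 = 0.0135
Sum = 2.539

2.539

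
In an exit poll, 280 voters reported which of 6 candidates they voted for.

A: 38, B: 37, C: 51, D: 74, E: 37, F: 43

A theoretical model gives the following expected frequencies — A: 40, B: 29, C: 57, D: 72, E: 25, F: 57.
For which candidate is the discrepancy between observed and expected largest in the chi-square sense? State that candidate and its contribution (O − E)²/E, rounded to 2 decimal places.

E, 5.76

A: (38 − 40)²/40 = 4/40 = 0.100
B: (37 − 29)²/29 = 64/29 = 2.207
C: (51 − 57)²/57 = 36/57 = 0.632
D: (74 − 72)²/72 = 4/72 = 0.056
E: (37 − 25)²/25 = 144/25 = 5.760
F: (43 − 57)²/57 = 196/57 = 3.439
The largest term is for E: 5.76.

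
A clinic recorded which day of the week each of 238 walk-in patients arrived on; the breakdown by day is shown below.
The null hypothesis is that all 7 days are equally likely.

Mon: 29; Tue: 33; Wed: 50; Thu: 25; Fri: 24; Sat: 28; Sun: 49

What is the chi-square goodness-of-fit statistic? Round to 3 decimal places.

21.294

Under H₀ each category has probability 1/7, so each expected count is 238/7 = 34.
Mon: (29 − 34)²/34 = 25/34 = 0.7353
Tue: (33 − 34)²/34 = 1/34 = 0.0294
Wed: (50 − 34)²/34 = 256/34 = 7.5294
Thu: (25 − 34)²/34 = 81/34 = 2.3824
Fri: (24 − 34)²/34 = 100/34 = 2.9412
Sat: (28 − 34)²/34 = 36/34 = 1.0588
Sun: (49 − 34)²/34 = 225/34 = 6.6176
Sum = 21.294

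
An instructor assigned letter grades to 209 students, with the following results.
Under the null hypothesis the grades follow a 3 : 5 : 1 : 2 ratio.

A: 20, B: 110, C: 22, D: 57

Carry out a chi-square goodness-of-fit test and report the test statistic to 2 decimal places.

36.36

Ratio total = 11. Expected counts: 209×3/11 = 57, 209×5/11 = 95, 209×1/11 = 19, 209×2/11 = 38.
A: (20 − 57)²/57 = 1369/57 = 24.018
B: (110 − 95)²/95 = 225/95 = 2.368
C: (22 − 19)²/19 = 9/19 = 0.474
D: (57 − 38)²/38 = 361/38 = 9.500
Sum = 36.36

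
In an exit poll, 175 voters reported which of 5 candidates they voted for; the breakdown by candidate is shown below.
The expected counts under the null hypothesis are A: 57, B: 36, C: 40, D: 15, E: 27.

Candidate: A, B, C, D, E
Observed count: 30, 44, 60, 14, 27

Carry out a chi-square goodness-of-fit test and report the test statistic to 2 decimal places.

24.63

cat         O        E   (O−E)²/E
A          30       57     12.789
B          44       36      1.778
C          60       40     10.000
D          14       15      0.067
E          27       27      0.000
Sum = 24.63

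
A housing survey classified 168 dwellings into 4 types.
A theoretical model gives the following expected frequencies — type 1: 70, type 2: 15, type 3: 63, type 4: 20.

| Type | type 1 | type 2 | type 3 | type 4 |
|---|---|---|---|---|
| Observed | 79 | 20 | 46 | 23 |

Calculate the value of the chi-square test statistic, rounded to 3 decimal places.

type 1: (79 − 70)²/70 = 81/70 = 1.1571
type 2: (20 − 15)²/15 = 25/15 = 1.6667
type 3: (46 − 63)²/63 = 289/63 = 4.5873
type 4: (23 − 20)²/20 = 9/20 = 0.4500
Sum = 7.861

7.861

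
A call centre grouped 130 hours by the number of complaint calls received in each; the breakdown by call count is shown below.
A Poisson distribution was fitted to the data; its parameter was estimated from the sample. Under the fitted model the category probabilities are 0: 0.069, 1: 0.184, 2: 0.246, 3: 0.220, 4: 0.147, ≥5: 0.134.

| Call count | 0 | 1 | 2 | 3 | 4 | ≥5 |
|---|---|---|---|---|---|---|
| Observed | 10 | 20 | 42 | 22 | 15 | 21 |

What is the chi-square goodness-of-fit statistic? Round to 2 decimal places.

Expected counts E_i = n·p_i: 130×0.069 = 8.97, 130×0.184 = 23.92, 130×0.246 = 31.98, 130×0.220 = 28.6, 130×0.147 = 19.11, 130×0.134 = 17.42.
χ² = (10−8.97)²/8.97 + (20−23.92)²/23.92 + (42−31.98)²/31.98 + (22−28.6)²/28.6 + (15−19.11)²/19.11 + (21−17.42)²/17.42
   = 0.118 + 0.642 + 3.139 + 1.523 + 0.884 + 0.736
Sum = 7.04

7.04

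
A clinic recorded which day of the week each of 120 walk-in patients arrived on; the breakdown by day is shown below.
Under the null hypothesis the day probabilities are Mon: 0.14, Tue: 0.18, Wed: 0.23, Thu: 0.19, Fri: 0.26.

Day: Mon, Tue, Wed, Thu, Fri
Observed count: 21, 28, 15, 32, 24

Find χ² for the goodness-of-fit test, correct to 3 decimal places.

Expected counts E_i = n·p_i: 120×0.14 = 16.8, 120×0.18 = 21.6, 120×0.23 = 27.6, 120×0.19 = 22.8, 120×0.26 = 31.2.
cat         O        E   (O−E)²/E
Mon        21     16.8     1.0500
Tue        28     21.6     1.8963
Wed        15     27.6     5.7522
Thu        32     22.8     3.7123
Fri        24     31.2     1.6615
Sum = 14.072

14.072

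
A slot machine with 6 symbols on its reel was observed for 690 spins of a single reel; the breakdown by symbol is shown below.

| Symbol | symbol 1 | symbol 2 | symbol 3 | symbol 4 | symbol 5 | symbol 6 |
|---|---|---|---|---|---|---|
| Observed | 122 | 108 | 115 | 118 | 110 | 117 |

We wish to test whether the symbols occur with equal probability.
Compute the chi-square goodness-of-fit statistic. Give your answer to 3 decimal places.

Under H₀ each category has probability 1/6, so each expected count is 690/6 = 115.
symbol 1: (122 − 115)²/115 = 49/115 = 0.4261
symbol 2: (108 − 115)²/115 = 49/115 = 0.4261
symbol 3: (115 − 115)²/115 = 0/115 = 0.0000
symbol 4: (118 − 115)²/115 = 9/115 = 0.0783
symbol 5: (110 − 115)²/115 = 25/115 = 0.2174
symbol 6: (117 − 115)²/115 = 4/115 = 0.0348
Sum = 1.183

1.183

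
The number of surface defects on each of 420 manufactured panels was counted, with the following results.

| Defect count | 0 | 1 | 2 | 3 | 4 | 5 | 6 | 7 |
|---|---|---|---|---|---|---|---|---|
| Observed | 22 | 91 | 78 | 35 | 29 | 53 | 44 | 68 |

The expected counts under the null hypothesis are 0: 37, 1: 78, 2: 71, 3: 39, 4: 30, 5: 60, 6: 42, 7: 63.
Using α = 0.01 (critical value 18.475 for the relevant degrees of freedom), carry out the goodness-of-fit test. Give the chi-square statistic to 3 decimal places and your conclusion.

χ² = (22−37)²/37 + (91−78)²/78 + (78−71)²/71 + (35−39)²/39 + (29−30)²/30 + (53−60)²/60 + (44−42)²/42 + (68−63)²/63
   = 6.0811 + 2.1667 + 0.6901 + 0.4103 + 0.0333 + 0.8167 + 0.0952 + 0.3968
Sum = 10.690
df = 7. Since 10.690 < 18.475, we do not reject H₀.

10.690; do not reject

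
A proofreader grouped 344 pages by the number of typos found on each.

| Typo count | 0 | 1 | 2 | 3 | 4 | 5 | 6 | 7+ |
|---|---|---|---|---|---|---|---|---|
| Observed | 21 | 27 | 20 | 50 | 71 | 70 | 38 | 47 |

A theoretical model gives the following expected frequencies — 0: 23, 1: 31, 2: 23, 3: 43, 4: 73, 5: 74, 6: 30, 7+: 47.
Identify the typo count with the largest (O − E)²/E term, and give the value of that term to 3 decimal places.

6, 2.133

χ² = (21−23)²/23 + (27−31)²/31 + (20−23)²/23 + (50−43)²/43 + (71−73)²/73 + (70−74)²/74 + (38−30)²/30 + (47−47)²/47
   = 0.1739 + 0.5161 + 0.3913 + 1.1395 + 0.0548 + 0.2162 + 2.1333 + 0.0000
The largest term is for 6: 2.133.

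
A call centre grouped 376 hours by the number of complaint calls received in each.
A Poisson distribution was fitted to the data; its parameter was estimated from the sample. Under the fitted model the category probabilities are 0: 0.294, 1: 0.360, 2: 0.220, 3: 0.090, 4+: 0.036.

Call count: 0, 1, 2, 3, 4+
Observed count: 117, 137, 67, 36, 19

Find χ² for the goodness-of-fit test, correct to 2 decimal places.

5.73

Expected counts E_i = n·p_i: 376×0.294 = 110.544, 376×0.360 = 135.36, 376×0.220 = 82.72, 376×0.090 = 33.84, 376×0.036 = 13.536.
χ² = (117−110.544)²/110.544 + (137−135.36)²/135.36 + (67−82.72)²/82.72 + (36−33.84)²/33.84 + (19−13.536)²/13.536
   = 0.377 + 0.020 + 2.987 + 0.138 + 2.206
Sum = 5.73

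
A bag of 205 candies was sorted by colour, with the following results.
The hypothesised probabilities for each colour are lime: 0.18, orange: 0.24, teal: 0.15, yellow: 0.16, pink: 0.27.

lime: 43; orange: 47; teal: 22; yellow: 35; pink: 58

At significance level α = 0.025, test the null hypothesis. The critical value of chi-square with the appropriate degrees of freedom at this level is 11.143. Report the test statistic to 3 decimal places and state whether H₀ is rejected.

Expected counts E_i = n·p_i: 205×0.18 = 36.9, 205×0.24 = 49.2, 205×0.15 = 30.75, 205×0.16 = 32.8, 205×0.27 = 55.35.
χ² = (43−36.9)²/36.9 + (47−49.2)²/49.2 + (22−30.75)²/30.75 + (35−32.8)²/32.8 + (58−55.35)²/55.35
   = 1.0084 + 0.0984 + 2.4898 + 0.1476 + 0.1269
Sum = 3.871
df = 4. Since 3.871 < 11.143, we do not reject H₀.

3.871; do not reject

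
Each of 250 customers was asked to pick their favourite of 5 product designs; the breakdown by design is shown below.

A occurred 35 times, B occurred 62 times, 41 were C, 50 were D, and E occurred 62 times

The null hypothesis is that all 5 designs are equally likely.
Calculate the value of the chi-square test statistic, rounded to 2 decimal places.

Expected count for each of the 5 categories: 250/5 = 50.
cat         O        E   (O−E)²/E
A          35       50      4.500
B          62       50      2.880
C          41       50      1.620
D          50       50      0.000
E          62       50      2.880
Sum = 11.88

11.88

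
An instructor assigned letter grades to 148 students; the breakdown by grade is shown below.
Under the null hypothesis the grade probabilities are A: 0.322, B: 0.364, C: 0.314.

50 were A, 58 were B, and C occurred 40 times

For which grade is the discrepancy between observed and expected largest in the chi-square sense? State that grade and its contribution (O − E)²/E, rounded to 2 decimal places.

Expected counts E_i = n·p_i: 148×0.322 = 47.656, 148×0.364 = 53.872, 148×0.314 = 46.472.
cat         O        E   (O−E)²/E
A          50   47.656      0.115
B          58   53.872      0.316
C          40   46.472      0.901
The largest term is for C: 0.90.

C, 0.90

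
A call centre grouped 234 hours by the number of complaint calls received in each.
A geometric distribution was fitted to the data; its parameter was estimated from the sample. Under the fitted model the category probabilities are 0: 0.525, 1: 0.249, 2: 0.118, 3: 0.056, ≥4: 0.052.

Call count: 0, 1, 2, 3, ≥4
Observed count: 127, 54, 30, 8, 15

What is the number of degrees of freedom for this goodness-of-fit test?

There are k = 5 categories and 1 parameter estimated from the data, so df = 5 − 1 − 1 = 3.

3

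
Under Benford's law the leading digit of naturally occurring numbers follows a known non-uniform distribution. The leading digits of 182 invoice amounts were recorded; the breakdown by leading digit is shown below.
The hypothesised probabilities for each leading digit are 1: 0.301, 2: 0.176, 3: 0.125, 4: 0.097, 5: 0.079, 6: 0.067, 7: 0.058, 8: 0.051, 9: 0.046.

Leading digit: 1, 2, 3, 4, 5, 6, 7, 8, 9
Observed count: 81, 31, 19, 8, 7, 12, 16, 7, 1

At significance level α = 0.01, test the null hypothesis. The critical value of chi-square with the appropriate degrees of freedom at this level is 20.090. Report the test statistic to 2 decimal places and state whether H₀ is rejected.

32.13; reject

Expected counts E_i = n·p_i: 182×0.301 = 54.782, 182×0.176 = 32.032, 182×0.125 = 22.75, 182×0.097 = 17.654, 182×0.079 = 14.378, 182×0.067 = 12.194, 182×0.058 = 10.556, 182×0.051 = 9.282, 182×0.046 = 8.372.
χ² = (81−54.782)²/54.782 + (31−32.032)²/32.032 + (19−22.75)²/22.75 + (8−17.654)²/17.654 + (7−14.378)²/14.378 + (12−12.194)²/12.194 + (16−10.556)²/10.556 + (7−9.282)²/9.282 + (1−8.372)²/8.372
   = 12.548 + 0.033 + 0.618 + 5.279 + 3.786 + 0.003 + 2.808 + 0.561 + 6.491
Sum = 32.13
df = 8. Since 32.13 > 20.090, we reject H₀.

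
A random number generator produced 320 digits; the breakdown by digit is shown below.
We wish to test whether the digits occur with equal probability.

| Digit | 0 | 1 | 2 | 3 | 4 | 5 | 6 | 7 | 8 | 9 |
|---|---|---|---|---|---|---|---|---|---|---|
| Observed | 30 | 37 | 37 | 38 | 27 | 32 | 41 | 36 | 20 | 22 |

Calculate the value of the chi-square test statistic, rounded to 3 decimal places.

14.250

Expected count for each of the 10 categories: 320/10 = 32.
cat         O        E   (O−E)²/E
0          30       32     0.1250
1          37       32     0.7813
2          37       32     0.7813
3          38       32     1.1250
4          27       32     0.7813
5          32       32     0.0000
6          41       32     2.5313
7          36       32     0.5000
8          20       32     4.5000
9          22       32     3.1250
Sum = 14.250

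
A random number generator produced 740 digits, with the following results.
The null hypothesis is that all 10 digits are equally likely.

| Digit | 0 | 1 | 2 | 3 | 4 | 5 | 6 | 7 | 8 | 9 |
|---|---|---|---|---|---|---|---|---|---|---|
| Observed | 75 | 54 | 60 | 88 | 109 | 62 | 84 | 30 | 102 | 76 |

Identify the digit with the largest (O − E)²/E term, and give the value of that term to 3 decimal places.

Under H₀ each category has probability 1/10, so each expected count is 740/10 = 74.
χ² = (75−74)²/74 + (54−74)²/74 + (60−74)²/74 + (88−74)²/74 + (109−74)²/74 + (62−74)²/74 + (84−74)²/74 + (30−74)²/74 + (102−74)²/74 + (76−74)²/74
   = 0.0135 + 5.4054 + 2.6486 + 2.6486 + 16.5541 + 1.9459 + 1.3514 + 26.1622 + 10.5946 + 0.0541
The largest term is for 7: 26.162.

7, 26.162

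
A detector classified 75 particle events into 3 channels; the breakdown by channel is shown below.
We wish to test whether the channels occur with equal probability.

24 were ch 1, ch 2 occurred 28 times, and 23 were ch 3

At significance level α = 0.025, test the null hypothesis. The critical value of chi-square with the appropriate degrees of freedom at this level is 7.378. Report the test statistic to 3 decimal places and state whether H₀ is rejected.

0.560; do not reject

Under H₀ each category has probability 1/3, so each expected count is 75/3 = 25.
χ² = (24−25)²/25 + (28−25)²/25 + (23−25)²/25
   = 0.0400 + 0.3600 + 0.1600
Sum = 0.560
df = 2. Since 0.560 < 7.378, we do not reject H₀.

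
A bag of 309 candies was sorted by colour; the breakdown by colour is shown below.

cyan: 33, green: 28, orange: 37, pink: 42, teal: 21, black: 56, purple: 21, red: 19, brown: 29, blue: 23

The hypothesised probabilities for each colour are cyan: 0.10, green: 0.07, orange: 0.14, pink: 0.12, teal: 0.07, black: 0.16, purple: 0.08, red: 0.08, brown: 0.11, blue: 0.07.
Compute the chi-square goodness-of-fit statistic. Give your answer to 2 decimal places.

Expected counts E_i = n·p_i: 309×0.10 = 30.9, 309×0.07 = 21.63, 309×0.14 = 43.26, 309×0.12 = 37.08, 309×0.07 = 21.63, 309×0.16 = 49.44, 309×0.08 = 24.72, 309×0.08 = 24.72, 309×0.11 = 33.99, 309×0.07 = 21.63.
χ² = (33−30.9)²/30.9 + (28−21.63)²/21.63 + (37−43.26)²/43.26 + (42−37.08)²/37.08 + (21−21.63)²/21.63 + (56−49.44)²/49.44 + (21−24.72)²/24.72 + (19−24.72)²/24.72 + (29−33.99)²/33.99 + (23−21.63)²/21.63
   = 0.143 + 1.876 + 0.906 + 0.653 + 0.018 + 0.870 + 0.560 + 1.324 + 0.733 + 0.087
Sum = 7.17

7.17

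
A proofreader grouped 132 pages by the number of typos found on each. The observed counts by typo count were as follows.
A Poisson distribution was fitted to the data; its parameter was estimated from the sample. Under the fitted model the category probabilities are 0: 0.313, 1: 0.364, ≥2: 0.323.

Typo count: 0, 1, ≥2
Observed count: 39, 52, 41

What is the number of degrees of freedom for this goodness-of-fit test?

1

There are k = 3 categories and 1 parameter estimated from the data, so df = 3 − 1 − 1 = 1.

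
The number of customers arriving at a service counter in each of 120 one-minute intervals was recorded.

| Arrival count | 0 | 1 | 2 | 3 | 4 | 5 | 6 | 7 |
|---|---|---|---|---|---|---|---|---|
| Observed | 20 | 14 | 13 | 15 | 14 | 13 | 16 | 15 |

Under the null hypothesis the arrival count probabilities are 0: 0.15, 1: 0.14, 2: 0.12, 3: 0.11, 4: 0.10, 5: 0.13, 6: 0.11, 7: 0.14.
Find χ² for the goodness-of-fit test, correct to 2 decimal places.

2.62

Expected counts E_i = n·p_i: 120×0.15 = 18, 120×0.14 = 16.8, 120×0.12 = 14.4, 120×0.11 = 13.2, 120×0.10 = 12, 120×0.13 = 15.6, 120×0.11 = 13.2, 120×0.14 = 16.8.
χ² = (20−18)²/18 + (14−16.8)²/16.8 + (13−14.4)²/14.4 + (15−13.2)²/13.2 + (14−12)²/12 + (13−15.6)²/15.6 + (16−13.2)²/13.2 + (15−16.8)²/16.8
   = 0.222 + 0.467 + 0.136 + 0.245 + 0.333 + 0.433 + 0.594 + 0.193
Sum = 2.62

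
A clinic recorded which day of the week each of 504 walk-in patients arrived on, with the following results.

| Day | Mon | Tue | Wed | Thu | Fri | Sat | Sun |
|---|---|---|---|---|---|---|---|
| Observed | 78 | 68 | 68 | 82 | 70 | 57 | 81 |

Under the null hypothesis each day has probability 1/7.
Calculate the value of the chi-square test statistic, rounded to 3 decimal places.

6.639

Under H₀ each category has probability 1/7, so each expected count is 504/7 = 72.
cat         O        E   (O−E)²/E
Mon        78       72     0.5000
Tue        68       72     0.2222
Wed        68       72     0.2222
Thu        82       72     1.3889
Fri        70       72     0.0556
Sat        57       72     3.1250
Sun        81       72     1.1250
Sum = 6.639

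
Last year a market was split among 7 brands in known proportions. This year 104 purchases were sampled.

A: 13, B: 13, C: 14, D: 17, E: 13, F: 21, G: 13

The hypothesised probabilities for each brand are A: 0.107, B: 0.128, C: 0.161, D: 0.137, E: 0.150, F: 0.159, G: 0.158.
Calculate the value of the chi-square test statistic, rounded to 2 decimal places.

3.66

Expected counts E_i = n·p_i: 104×0.107 = 11.128, 104×0.128 = 13.312, 104×0.161 = 16.744, 104×0.137 = 14.248, 104×0.150 = 15.6, 104×0.159 = 16.536, 104×0.158 = 16.432.
χ² = (13−11.128)²/11.128 + (13−13.312)²/13.312 + (14−16.744)²/16.744 + (17−14.248)²/14.248 + (13−15.6)²/15.6 + (21−16.536)²/16.536 + (13−16.432)²/16.432
   = 0.315 + 0.007 + 0.450 + 0.532 + 0.433 + 1.205 + 0.717
Sum = 3.66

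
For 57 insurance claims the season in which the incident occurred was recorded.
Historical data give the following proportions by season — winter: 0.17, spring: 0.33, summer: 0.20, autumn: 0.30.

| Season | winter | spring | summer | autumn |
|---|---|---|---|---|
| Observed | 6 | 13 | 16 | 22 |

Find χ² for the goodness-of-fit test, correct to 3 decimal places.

6.460

Expected counts E_i = n·p_i: 57×0.17 = 9.69, 57×0.33 = 18.81, 57×0.20 = 11.4, 57×0.30 = 17.1.
winter: (6 − 9.69)²/9.69 = 13.6161/9.69 = 1.4052
spring: (13 − 18.81)²/18.81 = 33.7561/18.81 = 1.7946
summer: (16 − 11.4)²/11.4 = 21.16/11.4 = 1.8561
autumn: (22 − 17.1)²/17.1 = 24.01/17.1 = 1.4041
Sum = 6.460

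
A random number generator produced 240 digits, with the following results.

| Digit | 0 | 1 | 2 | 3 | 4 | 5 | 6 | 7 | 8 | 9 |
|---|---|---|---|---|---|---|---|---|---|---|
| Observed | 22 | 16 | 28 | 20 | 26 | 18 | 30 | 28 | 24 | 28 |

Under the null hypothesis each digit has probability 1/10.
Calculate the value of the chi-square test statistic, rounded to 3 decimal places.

8.667

Under H₀ each category has probability 1/10, so each expected count is 240/10 = 24.
χ² = (22−24)²/24 + (16−24)²/24 + (28−24)²/24 + (20−24)²/24 + (26−24)²/24 + (18−24)²/24 + (30−24)²/24 + (28−24)²/24 + (24−24)²/24 + (28−24)²/24
   = 0.1667 + 2.6667 + 0.6667 + 0.6667 + 0.1667 + 1.5000 + 1.5000 + 0.6667 + 0.0000 + 0.6667
Sum = 8.667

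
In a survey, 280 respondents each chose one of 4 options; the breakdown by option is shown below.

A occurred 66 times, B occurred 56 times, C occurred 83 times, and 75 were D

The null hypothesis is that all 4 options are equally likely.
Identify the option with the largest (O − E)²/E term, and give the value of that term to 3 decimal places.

B, 2.800

Expected count for each of the 4 categories: 280/4 = 70.
cat         O        E   (O−E)²/E
A          66       70     0.2286
B          56       70     2.8000
C          83       70     2.4143
D          75       70     0.3571
The largest term is for B: 2.800.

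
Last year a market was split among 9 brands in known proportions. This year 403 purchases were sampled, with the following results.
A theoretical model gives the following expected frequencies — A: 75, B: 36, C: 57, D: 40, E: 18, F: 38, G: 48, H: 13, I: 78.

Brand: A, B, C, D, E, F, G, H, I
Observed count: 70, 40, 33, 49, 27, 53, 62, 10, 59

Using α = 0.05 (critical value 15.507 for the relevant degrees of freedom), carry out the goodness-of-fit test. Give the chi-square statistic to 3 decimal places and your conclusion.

cat         O        E   (O−E)²/E
A          70       75     0.3333
B          40       36     0.4444
C          33       57    10.1053
D          49       40     2.0250
E          27       18     4.5000
F          53       38     5.9211
G          62       48     4.0833
H          10       13     0.6923
I          59       78     4.6282
Sum = 32.733
df = 8. Since 32.733 > 15.507, we reject H₀.

32.733; reject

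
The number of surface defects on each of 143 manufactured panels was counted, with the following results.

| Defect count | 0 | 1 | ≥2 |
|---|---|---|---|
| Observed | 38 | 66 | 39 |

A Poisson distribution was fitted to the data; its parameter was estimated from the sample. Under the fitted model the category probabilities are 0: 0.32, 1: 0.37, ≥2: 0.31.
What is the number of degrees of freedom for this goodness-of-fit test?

1

There are k = 3 categories and 1 parameter estimated from the data, so df = 3 − 1 − 1 = 1.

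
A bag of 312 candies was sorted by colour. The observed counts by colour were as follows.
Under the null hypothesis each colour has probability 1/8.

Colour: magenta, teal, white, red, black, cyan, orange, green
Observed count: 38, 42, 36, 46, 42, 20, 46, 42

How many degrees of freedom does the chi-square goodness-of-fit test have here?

There are k = 8 categories and no parameters were estimated from the data, so df = 8 − 1 = 7.

7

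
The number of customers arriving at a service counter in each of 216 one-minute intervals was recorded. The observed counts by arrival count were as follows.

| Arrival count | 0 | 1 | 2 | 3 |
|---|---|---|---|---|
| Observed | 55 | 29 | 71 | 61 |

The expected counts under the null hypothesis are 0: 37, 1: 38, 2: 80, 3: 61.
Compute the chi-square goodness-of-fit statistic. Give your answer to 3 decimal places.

cat         O        E   (O−E)²/E
0          55       37     8.7568
1          29       38     2.1316
2          71       80     1.0125
3          61       61     0.0000
Sum = 11.901

11.901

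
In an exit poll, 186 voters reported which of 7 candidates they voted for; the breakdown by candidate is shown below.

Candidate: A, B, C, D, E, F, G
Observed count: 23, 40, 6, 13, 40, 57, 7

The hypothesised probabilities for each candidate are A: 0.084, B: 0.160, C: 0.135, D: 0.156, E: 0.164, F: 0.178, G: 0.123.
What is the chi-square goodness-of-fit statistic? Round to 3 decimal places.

Expected counts E_i = n·p_i: 186×0.084 = 15.624, 186×0.160 = 29.76, 186×0.135 = 25.11, 186×0.156 = 29.016, 186×0.164 = 30.504, 186×0.178 = 33.108, 186×0.123 = 22.878.
χ² = (23−15.624)²/15.624 + (40−29.76)²/29.76 + (6−25.11)²/25.11 + (13−29.016)²/29.016 + (40−30.504)²/30.504 + (57−33.108)²/33.108 + (7−22.878)²/22.878
   = 3.4822 + 3.5234 + 14.5437 + 8.8404 + 2.9561 + 17.2414 + 11.0198
Sum = 61.607

61.607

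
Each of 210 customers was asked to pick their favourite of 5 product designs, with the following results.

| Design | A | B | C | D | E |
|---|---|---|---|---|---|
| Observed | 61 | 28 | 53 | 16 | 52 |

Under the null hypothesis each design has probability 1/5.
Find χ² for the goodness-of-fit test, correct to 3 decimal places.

Under H₀ each category has probability 1/5, so each expected count is 210/5 = 42.
A: (61 − 42)²/42 = 361/42 = 8.5952
B: (28 − 42)²/42 = 196/42 = 4.6667
C: (53 − 42)²/42 = 121/42 = 2.8810
D: (16 − 42)²/42 = 676/42 = 16.0952
E: (52 − 42)²/42 = 100/42 = 2.3810
Sum = 34.619

34.619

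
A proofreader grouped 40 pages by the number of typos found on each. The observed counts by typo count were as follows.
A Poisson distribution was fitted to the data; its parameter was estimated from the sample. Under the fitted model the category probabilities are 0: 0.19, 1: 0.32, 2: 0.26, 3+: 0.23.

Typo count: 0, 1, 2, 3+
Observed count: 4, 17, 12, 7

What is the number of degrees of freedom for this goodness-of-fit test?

2

There are k = 4 categories and 1 parameter estimated from the data, so df = 4 − 1 − 1 = 2.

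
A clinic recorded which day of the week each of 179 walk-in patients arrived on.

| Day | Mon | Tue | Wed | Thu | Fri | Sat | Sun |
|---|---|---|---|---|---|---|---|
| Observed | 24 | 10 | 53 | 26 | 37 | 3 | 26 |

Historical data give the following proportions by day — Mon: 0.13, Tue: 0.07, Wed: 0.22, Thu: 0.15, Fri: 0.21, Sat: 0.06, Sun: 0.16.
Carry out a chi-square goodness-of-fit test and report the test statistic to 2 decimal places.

11.10

Expected counts E_i = n·p_i: 179×0.13 = 23.27, 179×0.07 = 12.53, 179×0.22 = 39.38, 179×0.15 = 26.85, 179×0.21 = 37.59, 179×0.06 = 10.74, 179×0.16 = 28.64.
χ² = (24−23.27)²/23.27 + (10−12.53)²/12.53 + (53−39.38)²/39.38 + (26−26.85)²/26.85 + (37−37.59)²/37.59 + (3−10.74)²/10.74 + (26−28.64)²/28.64
   = 0.023 + 0.511 + 4.711 + 0.027 + 0.009 + 5.578 + 0.243
Sum = 11.10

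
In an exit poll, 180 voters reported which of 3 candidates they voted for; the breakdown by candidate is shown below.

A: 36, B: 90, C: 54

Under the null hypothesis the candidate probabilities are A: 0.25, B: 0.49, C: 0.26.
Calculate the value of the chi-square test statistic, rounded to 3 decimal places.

2.944

Expected counts E_i = n·p_i: 180×0.25 = 45, 180×0.49 = 88.2, 180×0.26 = 46.8.
χ² = (36−45)²/45 + (90−88.2)²/88.2 + (54−46.8)²/46.8
   = 1.8000 + 0.0367 + 1.1077
Sum = 2.944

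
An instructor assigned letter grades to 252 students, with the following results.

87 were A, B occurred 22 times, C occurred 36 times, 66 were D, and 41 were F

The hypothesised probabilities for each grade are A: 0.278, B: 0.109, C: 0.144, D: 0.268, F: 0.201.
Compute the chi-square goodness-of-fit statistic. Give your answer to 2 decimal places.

7.06

Expected counts E_i = n·p_i: 252×0.278 = 70.056, 252×0.109 = 27.468, 252×0.144 = 36.288, 252×0.268 = 67.536, 252×0.201 = 50.652.
χ² = (87−70.056)²/70.056 + (22−27.468)²/27.468 + (36−36.288)²/36.288 + (66−67.536)²/67.536 + (41−50.652)²/50.652
   = 4.098 + 1.089 + 0.002 + 0.035 + 1.839
Sum = 7.06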